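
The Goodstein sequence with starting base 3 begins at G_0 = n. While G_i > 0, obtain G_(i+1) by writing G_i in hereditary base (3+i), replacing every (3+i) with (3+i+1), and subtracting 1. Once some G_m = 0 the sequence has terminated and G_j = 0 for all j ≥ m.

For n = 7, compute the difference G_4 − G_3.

0

step 0: 7 = 2·3 + 1; sub 4 for 3: 2·4 + 1; = 9; G_1 = 9−1 = 8
step 1: 8 = 2·4; sub 5 for 4: 2·5; = 10; G_2 = 10−1 = 9
step 2: 9 = 5 + 4; sub 6 for 5: 6 + 4; = 10; G_3 = 10−1 = 9
step 3: 9 = 6 + 3; sub 7 for 6: 7 + 3; = 10; G_4 = 10−1 = 9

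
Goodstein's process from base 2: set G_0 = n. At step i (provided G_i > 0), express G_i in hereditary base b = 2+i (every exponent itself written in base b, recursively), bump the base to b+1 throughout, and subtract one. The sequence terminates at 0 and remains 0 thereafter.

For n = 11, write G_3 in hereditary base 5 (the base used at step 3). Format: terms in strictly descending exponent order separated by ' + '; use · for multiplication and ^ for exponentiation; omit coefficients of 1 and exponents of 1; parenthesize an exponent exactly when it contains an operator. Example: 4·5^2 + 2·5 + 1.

5^(5 + 1) + 2

(0) 11|_2 = 2^(2 + 1) + 2 + 1 ↦ 3^(3 + 1) + 3 + 1|_3 = 85 ⇒ 84
(1) 84|_3 = 3^(3 + 1) + 3 ↦ 4^(4 + 1) + 4|_4 = 1028 ⇒ 1027
(2) 1027|_4 = 4^(4 + 1) + 3 ↦ 5^(5 + 1) + 3|_5 = 15628 ⇒ 15627
(3) 15627|_5 = 5^(5 + 1) + 2 ↦ 6^(6 + 1) + 2|_6 = 279938 ⇒ 279937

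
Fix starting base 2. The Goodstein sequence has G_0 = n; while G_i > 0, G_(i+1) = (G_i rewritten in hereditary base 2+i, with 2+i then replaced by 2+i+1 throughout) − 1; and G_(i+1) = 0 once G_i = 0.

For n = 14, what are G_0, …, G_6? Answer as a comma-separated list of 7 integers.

14, 110, 1281, 18750, 326591, 5862840, 134404971

base 2: 14 = 2^(2 + 1) + 2^2 + 2; at 3: 3^(3 + 1) + 3^3 + 3 = 111; next = 110
base 3: 110 = 3^(3 + 1) + 3^3 + 2; at 4: 4^(4 + 1) + 4^4 + 2 = 1282; next = 1281
base 4: 1281 = 4^(4 + 1) + 4^4 + 1; at 5: 5^(5 + 1) + 5^5 + 1 = 18751; next = 18750
base 5: 18750 = 5^(5 + 1) + 5^5; at 6: 6^(6 + 1) + 6^6 = 326592; next = 326591
base 6: 326591 = 6^(6 + 1) + 5·6^5 + 5·6^4 + 5·6^3 + 5·6^2 + 5·6 + 5; at 7: 7^(7 + 1) + 5·7^5 + 5·7^4 + 5·7^3 + 5·7^2 + 5·7 + 5 = 5862841; next = 5862840
base 7: 5862840 = 7^(7 + 1) + 5·7^5 + 5·7^4 + 5·7^3 + 5·7^2 + 5·7 + 4; at 8: 8^(8 + 1) + 5·8^5 + 5·8^4 + 5·8^3 + 5·8^2 + 5·8 + 4 = 134404972; next = 134404971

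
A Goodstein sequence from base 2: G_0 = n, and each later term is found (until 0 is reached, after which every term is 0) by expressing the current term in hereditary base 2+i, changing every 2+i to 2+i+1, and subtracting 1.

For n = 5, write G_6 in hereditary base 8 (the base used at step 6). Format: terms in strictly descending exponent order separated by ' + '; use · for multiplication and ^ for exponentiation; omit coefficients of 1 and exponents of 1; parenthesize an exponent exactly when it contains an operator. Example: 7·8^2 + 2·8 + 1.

3·8^3 + 3·8^2 + 2·8 + 7

step 0: 5 = 2^2 + 1; sub 3 for 2: 3^3 + 1; = 28; G_1 = 28−1 = 27
step 1: 27 = 3^3; sub 4 for 3: 4^4; = 256; G_2 = 256−1 = 255
step 2: 255 = 3·4^3 + 3·4^2 + 3·4 + 3; sub 5 for 4: 3·5^3 + 3·5^2 + 3·5 + 3; = 468; G_3 = 468−1 = 467
step 3: 467 = 3·5^3 + 3·5^2 + 3·5 + 2; sub 6 for 5: 3·6^3 + 3·6^2 + 3·6 + 2; = 776; G_4 = 776−1 = 775
step 4: 775 = 3·6^3 + 3·6^2 + 3·6 + 1; sub 7 for 6: 3·7^3 + 3·7^2 + 3·7 + 1; = 1198; G_5 = 1198−1 = 1197
step 5: 1197 = 3·7^3 + 3·7^2 + 3·7; sub 8 for 7: 3·8^3 + 3·8^2 + 3·8; = 1752; G_6 = 1752−1 = 1751
step 6: 1751 = 3·8^3 + 3·8^2 + 2·8 + 7; sub 9 for 8: 3·9^3 + 3·9^2 + 2·9 + 7; = 2455; G_7 = 2455−1 = 2454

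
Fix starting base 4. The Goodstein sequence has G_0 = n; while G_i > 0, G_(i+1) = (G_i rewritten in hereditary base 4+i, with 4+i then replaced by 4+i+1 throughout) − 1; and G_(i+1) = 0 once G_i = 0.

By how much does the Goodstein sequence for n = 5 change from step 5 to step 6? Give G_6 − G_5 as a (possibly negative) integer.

i=0: 5 = 4 + 1 (b=4); 4→5: 5 + 1 = 6; 6−1 = 5
i=1: 5 = 5 (b=5); 5→6: 6 = 6; 6−1 = 5
i=2: 5 = 5 (b=6); 6→7: 5 = 5; 5−1 = 4
i=3: 4 = 4 (b=7); 7→8: 4 = 4; 4−1 = 3
i=4: 3 = 3 (b=8); 8→9: 3 = 3; 3−1 = 2
i=5: 2 = 2 (b=9); 9→10: 2 = 2; 2−1 = 1

-1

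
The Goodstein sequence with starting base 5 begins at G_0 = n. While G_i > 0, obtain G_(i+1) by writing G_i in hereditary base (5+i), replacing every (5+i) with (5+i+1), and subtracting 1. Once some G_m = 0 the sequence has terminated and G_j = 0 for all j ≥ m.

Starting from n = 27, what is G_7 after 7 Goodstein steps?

87

base 5: 27 = 5^2 + 2; at 6: 6^2 + 2 = 38; next = 37
base 6: 37 = 6^2 + 1; at 7: 7^2 + 1 = 50; next = 49
base 7: 49 = 7^2; at 8: 8^2 = 64; next = 63
base 8: 63 = 7·8 + 7; at 9: 7·9 + 7 = 70; next = 69
base 9: 69 = 7·9 + 6; at 10: 7·10 + 6 = 76; next = 75
base 10: 75 = 7·10 + 5; at 11: 7·11 + 5 = 82; next = 81
base 11: 81 = 7·11 + 4; at 12: 7·12 + 4 = 88; next = 87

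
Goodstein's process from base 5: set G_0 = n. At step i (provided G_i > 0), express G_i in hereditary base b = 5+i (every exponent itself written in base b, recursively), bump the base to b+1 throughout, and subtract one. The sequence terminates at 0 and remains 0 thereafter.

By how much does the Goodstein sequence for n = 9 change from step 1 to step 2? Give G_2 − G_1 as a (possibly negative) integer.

G_0 = 9. HB_5(9) = 5 + 4. Bump = 10. G_1 = 9.
G_1 = 9. HB_6(9) = 6 + 3. Bump = 10. G_2 = 9.

0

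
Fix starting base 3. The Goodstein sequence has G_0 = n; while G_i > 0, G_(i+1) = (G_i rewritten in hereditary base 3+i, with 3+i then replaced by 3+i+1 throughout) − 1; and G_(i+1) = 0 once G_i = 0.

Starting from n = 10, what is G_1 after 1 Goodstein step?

G_0=10  [base 3] 3^2 + 1  →[3↦4]→  4^2 + 1 = 17  −1 ⇒ G_1=16
G_1=16  [base 4] 4^2  →[4↦5]→  5^2 = 25  −1 ⇒ G_2=24

16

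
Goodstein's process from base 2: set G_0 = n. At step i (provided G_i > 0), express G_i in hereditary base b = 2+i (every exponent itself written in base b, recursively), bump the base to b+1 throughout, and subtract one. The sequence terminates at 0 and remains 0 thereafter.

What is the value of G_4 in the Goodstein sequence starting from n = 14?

G_0=14  [base 2] 2^(2 + 1) + 2^2 + 2  →[2↦3]→  3^(3 + 1) + 3^3 + 3 = 111  −1 ⇒ G_1=110
G_1=110  [base 3] 3^(3 + 1) + 3^3 + 2  →[3↦4]→  4^(4 + 1) + 4^4 + 2 = 1282  −1 ⇒ G_2=1281
G_2=1281  [base 4] 4^(4 + 1) + 4^4 + 1  →[4↦5]→  5^(5 + 1) + 5^5 + 1 = 18751  −1 ⇒ G_3=18750
G_3=18750  [base 5] 5^(5 + 1) + 5^5  →[5↦6]→  6^(6 + 1) + 6^6 = 326592  −1 ⇒ G_4=326591

326591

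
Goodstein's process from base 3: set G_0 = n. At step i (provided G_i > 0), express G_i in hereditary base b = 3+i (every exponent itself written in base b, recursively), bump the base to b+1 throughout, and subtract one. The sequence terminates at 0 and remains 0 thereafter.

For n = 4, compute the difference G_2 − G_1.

0

step 0: 4 = 3 + 1; sub 4 for 3: 4 + 1; = 5; G_1 = 5−1 = 4
step 1: 4 = 4; sub 5 for 4: 5; = 5; G_2 = 5−1 = 4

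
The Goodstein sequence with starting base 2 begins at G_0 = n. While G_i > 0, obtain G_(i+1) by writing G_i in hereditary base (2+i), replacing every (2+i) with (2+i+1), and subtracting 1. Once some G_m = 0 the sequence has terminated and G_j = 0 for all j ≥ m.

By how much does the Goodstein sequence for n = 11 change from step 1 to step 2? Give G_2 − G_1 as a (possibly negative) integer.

[0] 11 ≡ 2^(2 + 1) + 2 + 1 (base 2). Lift 3: 85. −1: 84.
[1] 84 ≡ 3^(3 + 1) + 3 (base 3). Lift 4: 1028. −1: 1027.

943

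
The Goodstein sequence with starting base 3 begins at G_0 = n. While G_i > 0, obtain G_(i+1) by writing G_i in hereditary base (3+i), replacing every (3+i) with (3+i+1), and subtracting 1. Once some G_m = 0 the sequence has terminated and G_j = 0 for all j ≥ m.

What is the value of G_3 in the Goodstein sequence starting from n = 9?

G_0=9  [base 3] 3^2  →[3↦4]→  4^2 = 16  −1 ⇒ G_1=15
G_1=15  [base 4] 3·4 + 3  →[4↦5]→  3·5 + 3 = 18  −1 ⇒ G_2=17
G_2=17  [base 5] 3·5 + 2  →[5↦6]→  3·6 + 2 = 20  −1 ⇒ G_3=19
G_3=19  [base 6] 3·6 + 1  →[6↦7]→  3·7 + 1 = 22  −1 ⇒ G_4=21

19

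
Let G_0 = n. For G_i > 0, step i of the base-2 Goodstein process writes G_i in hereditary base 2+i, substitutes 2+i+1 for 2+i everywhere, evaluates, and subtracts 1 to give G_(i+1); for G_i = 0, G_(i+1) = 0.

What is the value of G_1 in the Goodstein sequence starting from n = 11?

i=0: 11 = 2^(2 + 1) + 2 + 1 (b=2); 2→3: 3^(3 + 1) + 3 + 1 = 85; 85−1 = 84
i=1: 84 = 3^(3 + 1) + 3 (b=3); 3→4: 4^(4 + 1) + 4 = 1028; 1028−1 = 1027

84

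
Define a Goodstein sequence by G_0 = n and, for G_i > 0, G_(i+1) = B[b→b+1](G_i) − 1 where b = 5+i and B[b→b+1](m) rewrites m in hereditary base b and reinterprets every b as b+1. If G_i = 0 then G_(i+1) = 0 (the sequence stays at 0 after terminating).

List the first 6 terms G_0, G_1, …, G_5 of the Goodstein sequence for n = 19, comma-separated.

19, 21, 23, 25, 27, 29

i=0: 19 = 3·5 + 4 (b=5); 5→6: 3·6 + 4 = 22; 22−1 = 21
i=1: 21 = 3·6 + 3 (b=6); 6→7: 3·7 + 3 = 24; 24−1 = 23
i=2: 23 = 3·7 + 2 (b=7); 7→8: 3·8 + 2 = 26; 26−1 = 25
i=3: 25 = 3·8 + 1 (b=8); 8→9: 3·9 + 1 = 28; 28−1 = 27
i=4: 27 = 3·9 (b=9); 9→10: 3·10 = 30; 30−1 = 29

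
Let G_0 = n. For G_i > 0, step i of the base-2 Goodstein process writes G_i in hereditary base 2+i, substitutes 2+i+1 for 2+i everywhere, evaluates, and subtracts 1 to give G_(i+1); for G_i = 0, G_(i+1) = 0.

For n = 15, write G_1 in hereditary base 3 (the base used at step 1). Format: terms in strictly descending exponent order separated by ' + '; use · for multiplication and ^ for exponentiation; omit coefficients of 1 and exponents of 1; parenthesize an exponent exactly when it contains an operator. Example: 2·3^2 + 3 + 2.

3^(3 + 1) + 3^3 + 3

15 —HB2→ 2^(2 + 1) + 2^2 + 2 + 1 —bump→ 3^(3 + 1) + 3^3 + 3 + 1 = 112 —(−1)→ 111
111 —HB3→ 3^(3 + 1) + 3^3 + 3 —bump→ 4^(4 + 1) + 4^4 + 4 = 1284 —(−1)→ 1283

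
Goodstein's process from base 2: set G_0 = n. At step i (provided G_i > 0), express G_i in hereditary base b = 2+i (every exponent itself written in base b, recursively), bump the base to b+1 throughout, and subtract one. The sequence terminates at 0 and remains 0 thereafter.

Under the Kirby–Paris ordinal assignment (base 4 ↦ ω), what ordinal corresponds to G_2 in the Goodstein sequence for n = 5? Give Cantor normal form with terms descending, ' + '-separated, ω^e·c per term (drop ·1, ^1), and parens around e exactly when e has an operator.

[0] 5 ≡ 2^2 + 1 (base 2). Lift 3: 28. −1: 27.
[1] 27 ≡ 3^3 (base 3). Lift 4: 256. −1: 255.
[2] 255 ≡ 3·4^3 + 3·4^2 + 3·4 + 3 (base 4). Lift 5: 468. −1: 467.

ω^3·3 + ω^2·3 + ω·3 + 3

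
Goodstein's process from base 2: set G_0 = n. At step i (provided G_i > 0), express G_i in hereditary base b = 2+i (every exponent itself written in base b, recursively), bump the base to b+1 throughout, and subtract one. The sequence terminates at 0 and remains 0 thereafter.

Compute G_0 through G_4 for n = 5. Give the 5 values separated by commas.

i=0: 5 = 2^2 + 1 (b=2); 2→3: 3^3 + 1 = 28; 28−1 = 27
i=1: 27 = 3^3 (b=3); 3→4: 4^4 = 256; 256−1 = 255
i=2: 255 = 3·4^3 + 3·4^2 + 3·4 + 3 (b=4); 4→5: 3·5^3 + 3·5^2 + 3·5 + 3 = 468; 468−1 = 467
i=3: 467 = 3·5^3 + 3·5^2 + 3·5 + 2 (b=5); 5→6: 3·6^3 + 3·6^2 + 3·6 + 2 = 776; 776−1 = 775

5, 27, 255, 467, 775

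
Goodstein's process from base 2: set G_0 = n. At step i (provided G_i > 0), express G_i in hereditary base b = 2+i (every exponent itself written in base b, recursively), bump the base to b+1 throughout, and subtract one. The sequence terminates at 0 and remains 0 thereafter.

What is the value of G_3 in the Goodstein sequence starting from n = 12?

base 2: 12 = 2^(2 + 1) + 2^2; at 3: 3^(3 + 1) + 3^3 = 108; next = 107
base 3: 107 = 3^(3 + 1) + 2·3^2 + 2·3 + 2; at 4: 4^(4 + 1) + 2·4^2 + 2·4 + 2 = 1066; next = 1065
base 4: 1065 = 4^(4 + 1) + 2·4^2 + 2·4 + 1; at 5: 5^(5 + 1) + 2·5^2 + 2·5 + 1 = 15686; next = 15685
base 5: 15685 = 5^(5 + 1) + 2·5^2 + 2·5; at 6: 6^(6 + 1) + 2·6^2 + 2·6 = 280020; next = 280019

15685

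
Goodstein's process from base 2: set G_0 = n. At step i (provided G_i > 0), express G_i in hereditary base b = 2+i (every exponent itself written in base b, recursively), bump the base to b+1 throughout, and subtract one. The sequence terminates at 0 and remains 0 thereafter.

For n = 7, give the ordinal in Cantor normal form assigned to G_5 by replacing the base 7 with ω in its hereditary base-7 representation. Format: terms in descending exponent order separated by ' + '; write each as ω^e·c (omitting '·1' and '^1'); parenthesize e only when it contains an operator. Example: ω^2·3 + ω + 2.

ω^ω

7 —HB2→ 2^2 + 2 + 1 —bump→ 3^3 + 3 + 1 = 31 —(−1)→ 30
30 —HB3→ 3^3 + 3 —bump→ 4^4 + 4 = 260 —(−1)→ 259
259 —HB4→ 4^4 + 3 —bump→ 5^5 + 3 = 3128 —(−1)→ 3127
3127 —HB5→ 5^5 + 2 —bump→ 6^6 + 2 = 46658 —(−1)→ 46657
46657 —HB6→ 6^6 + 1 —bump→ 7^7 + 1 = 823544 —(−1)→ 823543
823543 —HB7→ 7^7 —bump→ 8^8 = 16777216 —(−1)→ 16777215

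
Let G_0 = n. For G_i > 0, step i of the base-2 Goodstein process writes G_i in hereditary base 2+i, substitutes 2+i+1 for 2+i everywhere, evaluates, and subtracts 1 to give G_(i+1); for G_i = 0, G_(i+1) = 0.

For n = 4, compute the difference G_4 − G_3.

base 2: 4 = 2^2; at 3: 3^3 = 27; next = 26
base 3: 26 = 2·3^2 + 2·3 + 2; at 4: 2·4^2 + 2·4 + 2 = 42; next = 41
base 4: 41 = 2·4^2 + 2·4 + 1; at 5: 2·5^2 + 2·5 + 1 = 61; next = 60
base 5: 60 = 2·5^2 + 2·5; at 6: 2·6^2 + 2·6 = 84; next = 83

23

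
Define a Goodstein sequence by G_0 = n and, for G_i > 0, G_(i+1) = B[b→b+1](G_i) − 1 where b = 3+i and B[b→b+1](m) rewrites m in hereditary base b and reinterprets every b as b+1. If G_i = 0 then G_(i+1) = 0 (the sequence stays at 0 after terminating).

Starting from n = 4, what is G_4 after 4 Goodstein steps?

2

(0) 4|_3 = 3 + 1 ↦ 4 + 1|_4 = 5 ⇒ 4
(1) 4|_4 = 4 ↦ 5|_5 = 5 ⇒ 4
(2) 4|_5 = 4 ↦ 4|_6 = 4 ⇒ 3
(3) 3|_6 = 3 ↦ 3|_7 = 3 ⇒ 2
(4) 2|_7 = 2 ↦ 2|_8 = 2 ⇒ 1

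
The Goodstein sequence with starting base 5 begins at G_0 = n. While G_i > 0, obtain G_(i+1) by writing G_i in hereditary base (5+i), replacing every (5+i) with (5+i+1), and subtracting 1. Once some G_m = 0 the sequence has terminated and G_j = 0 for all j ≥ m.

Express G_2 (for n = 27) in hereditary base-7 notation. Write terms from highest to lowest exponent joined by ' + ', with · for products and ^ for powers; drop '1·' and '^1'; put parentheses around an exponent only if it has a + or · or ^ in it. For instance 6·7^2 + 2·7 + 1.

7^2

27 —HB5→ 5^2 + 2 —bump→ 6^2 + 2 = 38 —(−1)→ 37
37 —HB6→ 6^2 + 1 —bump→ 7^2 + 1 = 50 —(−1)→ 49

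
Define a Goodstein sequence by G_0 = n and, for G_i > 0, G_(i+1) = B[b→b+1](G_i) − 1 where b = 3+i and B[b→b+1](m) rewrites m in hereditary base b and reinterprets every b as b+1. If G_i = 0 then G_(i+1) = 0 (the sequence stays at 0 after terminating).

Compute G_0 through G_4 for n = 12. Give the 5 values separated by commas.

12, 19, 27, 37, 49

(0) 12|_3 = 3^2 + 3 ↦ 4^2 + 4|_4 = 20 ⇒ 19
(1) 19|_4 = 4^2 + 3 ↦ 5^2 + 3|_5 = 28 ⇒ 27
(2) 27|_5 = 5^2 + 2 ↦ 6^2 + 2|_6 = 38 ⇒ 37
(3) 37|_6 = 6^2 + 1 ↦ 7^2 + 1|_7 = 50 ⇒ 49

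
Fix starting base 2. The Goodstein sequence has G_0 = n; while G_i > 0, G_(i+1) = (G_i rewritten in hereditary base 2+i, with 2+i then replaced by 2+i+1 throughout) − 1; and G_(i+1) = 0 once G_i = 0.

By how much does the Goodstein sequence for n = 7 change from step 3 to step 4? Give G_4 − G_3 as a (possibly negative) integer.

G_0=7  [base 2] 2^2 + 2 + 1  →[2↦3]→  3^3 + 3 + 1 = 31  −1 ⇒ G_1=30
G_1=30  [base 3] 3^3 + 3  →[3↦4]→  4^4 + 4 = 260  −1 ⇒ G_2=259
G_2=259  [base 4] 4^4 + 3  →[4↦5]→  5^5 + 3 = 3128  −1 ⇒ G_3=3127
G_3=3127  [base 5] 5^5 + 2  →[5↦6]→  6^6 + 2 = 46658  −1 ⇒ G_4=46657

43530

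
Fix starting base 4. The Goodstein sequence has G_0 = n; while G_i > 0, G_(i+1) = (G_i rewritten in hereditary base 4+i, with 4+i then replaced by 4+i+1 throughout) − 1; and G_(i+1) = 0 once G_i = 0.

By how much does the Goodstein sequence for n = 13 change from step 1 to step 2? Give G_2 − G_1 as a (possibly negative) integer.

(0) 13|_4 = 3·4 + 1 ↦ 3·5 + 1|_5 = 16 ⇒ 15
(1) 15|_5 = 3·5 ↦ 3·6|_6 = 18 ⇒ 17

2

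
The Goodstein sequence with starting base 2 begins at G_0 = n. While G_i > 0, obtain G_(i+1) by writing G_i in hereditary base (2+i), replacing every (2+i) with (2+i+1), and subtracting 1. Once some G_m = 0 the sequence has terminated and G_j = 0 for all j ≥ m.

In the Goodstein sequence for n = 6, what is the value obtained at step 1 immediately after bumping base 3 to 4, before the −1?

(0) 6|_2 = 2^2 + 2 ↦ 3^3 + 3|_3 = 30 ⇒ 29
(1) 29|_3 = 3^3 + 2 ↦ 4^4 + 2|_4 = 258 ⇒ 257

258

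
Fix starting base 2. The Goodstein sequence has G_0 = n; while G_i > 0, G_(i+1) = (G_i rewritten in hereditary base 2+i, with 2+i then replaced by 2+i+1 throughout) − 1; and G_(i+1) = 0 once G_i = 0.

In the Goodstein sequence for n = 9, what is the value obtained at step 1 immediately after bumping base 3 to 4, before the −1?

step 0: 9 = 2^(2 + 1) + 1; sub 3 for 2: 3^(3 + 1) + 1; = 82; G_1 = 82−1 = 81
step 1: 81 = 3^(3 + 1); sub 4 for 3: 4^(4 + 1); = 1024; G_2 = 1024−1 = 1023

1024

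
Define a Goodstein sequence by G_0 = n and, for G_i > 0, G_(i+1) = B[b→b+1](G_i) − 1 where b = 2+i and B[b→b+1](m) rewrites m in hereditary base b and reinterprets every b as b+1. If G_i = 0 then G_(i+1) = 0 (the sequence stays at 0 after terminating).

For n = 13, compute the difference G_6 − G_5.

128453481

base 2: 13 = 2^(2 + 1) + 2^2 + 1; at 3: 3^(3 + 1) + 3^3 + 1 = 109; next = 108
base 3: 108 = 3^(3 + 1) + 3^3; at 4: 4^(4 + 1) + 4^4 = 1280; next = 1279
base 4: 1279 = 4^(4 + 1) + 3·4^3 + 3·4^2 + 3·4 + 3; at 5: 5^(5 + 1) + 3·5^3 + 3·5^2 + 3·5 + 3 = 16093; next = 16092
base 5: 16092 = 5^(5 + 1) + 3·5^3 + 3·5^2 + 3·5 + 2; at 6: 6^(6 + 1) + 3·6^3 + 3·6^2 + 3·6 + 2 = 280712; next = 280711
base 6: 280711 = 6^(6 + 1) + 3·6^3 + 3·6^2 + 3·6 + 1; at 7: 7^(7 + 1) + 3·7^3 + 3·7^2 + 3·7 + 1 = 5765999; next = 5765998
base 7: 5765998 = 7^(7 + 1) + 3·7^3 + 3·7^2 + 3·7; at 8: 8^(8 + 1) + 3·8^3 + 3·8^2 + 3·8 = 134219480; next = 134219479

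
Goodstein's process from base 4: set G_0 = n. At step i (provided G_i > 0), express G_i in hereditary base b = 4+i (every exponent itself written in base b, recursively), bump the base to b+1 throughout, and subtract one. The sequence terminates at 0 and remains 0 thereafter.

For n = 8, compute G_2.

base 4: 8 = 2·4; at 5: 2·5 = 10; next = 9
base 5: 9 = 5 + 4; at 6: 6 + 4 = 10; next = 9

9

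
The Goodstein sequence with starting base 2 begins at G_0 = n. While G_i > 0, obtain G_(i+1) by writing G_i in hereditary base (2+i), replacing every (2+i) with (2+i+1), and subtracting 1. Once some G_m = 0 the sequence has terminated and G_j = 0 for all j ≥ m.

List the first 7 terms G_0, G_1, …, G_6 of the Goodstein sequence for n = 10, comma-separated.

G_0=10  [base 2] 2^(2 + 1) + 2  →[2↦3]→  3^(3 + 1) + 3 = 84  −1 ⇒ G_1=83
G_1=83  [base 3] 3^(3 + 1) + 2  →[3↦4]→  4^(4 + 1) + 2 = 1026  −1 ⇒ G_2=1025
G_2=1025  [base 4] 4^(4 + 1) + 1  →[4↦5]→  5^(5 + 1) + 1 = 15626  −1 ⇒ G_3=15625
G_3=15625  [base 5] 5^(5 + 1)  →[5↦6]→  6^(6 + 1) = 279936  −1 ⇒ G_4=279935
G_4=279935  [base 6] 5·6^6 + 5·6^5 + 5·6^4 + 5·6^3 + 5·6^2 + 5·6 + 5  →[6↦7]→  5·7^7 + 5·7^5 + 5·7^4 + 5·7^3 + 5·7^2 + 5·7 + 5 = 4215755  −1 ⇒ G_5=4215754
G_5=4215754  [base 7] 5·7^7 + 5·7^5 + 5·7^4 + 5·7^3 + 5·7^2 + 5·7 + 4  →[7↦8]→  5·8^8 + 5·8^5 + 5·8^4 + 5·8^3 + 5·8^2 + 5·8 + 4 = 84073324  −1 ⇒ G_6=84073323

10, 83, 1025, 15625, 279935, 4215754, 84073323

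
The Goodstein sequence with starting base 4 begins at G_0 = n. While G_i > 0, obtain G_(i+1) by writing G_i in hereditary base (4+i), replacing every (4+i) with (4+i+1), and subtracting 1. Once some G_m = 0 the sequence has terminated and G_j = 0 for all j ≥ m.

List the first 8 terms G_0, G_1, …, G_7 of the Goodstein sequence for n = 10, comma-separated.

G_0=10  [base 4] 2·4 + 2  →[4↦5]→  2·5 + 2 = 12  −1 ⇒ G_1=11
G_1=11  [base 5] 2·5 + 1  →[5↦6]→  2·6 + 1 = 13  −1 ⇒ G_2=12
G_2=12  [base 6] 2·6  →[6↦7]→  2·7 = 14  −1 ⇒ G_3=13
G_3=13  [base 7] 7 + 6  →[7↦8]→  8 + 6 = 14  −1 ⇒ G_4=13
G_4=13  [base 8] 8 + 5  →[8↦9]→  9 + 5 = 14  −1 ⇒ G_5=13
G_5=13  [base 9] 9 + 4  →[9↦10]→  10 + 4 = 14  −1 ⇒ G_6=13
G_6=13  [base 10] 10 + 3  →[10↦11]→  11 + 3 = 14  −1 ⇒ G_7=13

10, 11, 12, 13, 13, 13, 13, 13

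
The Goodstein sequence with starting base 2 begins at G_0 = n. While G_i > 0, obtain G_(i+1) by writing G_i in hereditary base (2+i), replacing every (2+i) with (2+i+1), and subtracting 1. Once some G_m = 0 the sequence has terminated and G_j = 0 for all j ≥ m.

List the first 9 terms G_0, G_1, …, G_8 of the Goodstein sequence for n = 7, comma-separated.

base 2: 7 = 2^2 + 2 + 1; at 3: 3^3 + 3 + 1 = 31; next = 30
base 3: 30 = 3^3 + 3; at 4: 4^4 + 4 = 260; next = 259
base 4: 259 = 4^4 + 3; at 5: 5^5 + 3 = 3128; next = 3127
base 5: 3127 = 5^5 + 2; at 6: 6^6 + 2 = 46658; next = 46657
base 6: 46657 = 6^6 + 1; at 7: 7^7 + 1 = 823544; next = 823543
base 7: 823543 = 7^7; at 8: 8^8 = 16777216; next = 16777215
base 8: 16777215 = 7·8^7 + 7·8^6 + 7·8^5 + 7·8^4 + 7·8^3 + 7·8^2 + 7·8 + 7; at 9: 7·9^7 + 7·9^6 + 7·9^5 + 7·9^4 + 7·9^3 + 7·9^2 + 7·9 + 7 = 37665880; next = 37665879
base 9: 37665879 = 7·9^7 + 7·9^6 + 7·9^5 + 7·9^4 + 7·9^3 + 7·9^2 + 7·9 + 6; at 10: 7·10^7 + 7·10^6 + 7·10^5 + 7·10^4 + 7·10^3 + 7·10^2 + 7·10 + 6 = 77777776; next = 77777775

7, 30, 259, 3127, 46657, 823543, 16777215, 37665879, 77777775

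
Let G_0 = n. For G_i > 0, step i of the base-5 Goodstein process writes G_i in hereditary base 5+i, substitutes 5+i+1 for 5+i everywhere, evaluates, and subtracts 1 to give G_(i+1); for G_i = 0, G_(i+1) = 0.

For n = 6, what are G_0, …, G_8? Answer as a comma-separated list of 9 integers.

G_0 = 6. HB_5(6) = 5 + 1. Bump = 7. G_1 = 6.
G_1 = 6. HB_6(6) = 6. Bump = 7. G_2 = 6.
G_2 = 6. HB_7(6) = 6. Bump = 6. G_3 = 5.
G_3 = 5. HB_8(5) = 5. Bump = 5. G_4 = 4.
G_4 = 4. HB_9(4) = 4. Bump = 4. G_5 = 3.
G_5 = 3. HB_10(3) = 3. Bump = 3. G_6 = 2.
G_6 = 2. HB_11(2) = 2. Bump = 2. G_7 = 1.
G_7 = 1. HB_12(1) = 1. Bump = 1. G_8 = 0.

6, 6, 6, 5, 4, 3, 2, 1, 0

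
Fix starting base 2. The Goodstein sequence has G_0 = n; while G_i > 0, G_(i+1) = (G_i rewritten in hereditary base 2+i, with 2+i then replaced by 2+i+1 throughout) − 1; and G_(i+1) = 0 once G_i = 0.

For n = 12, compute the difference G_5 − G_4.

5484891

i=0: 12 = 2^(2 + 1) + 2^2 (b=2); 2→3: 3^(3 + 1) + 3^3 = 108; 108−1 = 107
i=1: 107 = 3^(3 + 1) + 2·3^2 + 2·3 + 2 (b=3); 3→4: 4^(4 + 1) + 2·4^2 + 2·4 + 2 = 1066; 1066−1 = 1065
i=2: 1065 = 4^(4 + 1) + 2·4^2 + 2·4 + 1 (b=4); 4→5: 5^(5 + 1) + 2·5^2 + 2·5 + 1 = 15686; 15686−1 = 15685
i=3: 15685 = 5^(5 + 1) + 2·5^2 + 2·5 (b=5); 5→6: 6^(6 + 1) + 2·6^2 + 2·6 = 280020; 280020−1 = 280019
i=4: 280019 = 6^(6 + 1) + 2·6^2 + 6 + 5 (b=6); 6→7: 7^(7 + 1) + 2·7^2 + 7 + 5 = 5764911; 5764911−1 = 5764910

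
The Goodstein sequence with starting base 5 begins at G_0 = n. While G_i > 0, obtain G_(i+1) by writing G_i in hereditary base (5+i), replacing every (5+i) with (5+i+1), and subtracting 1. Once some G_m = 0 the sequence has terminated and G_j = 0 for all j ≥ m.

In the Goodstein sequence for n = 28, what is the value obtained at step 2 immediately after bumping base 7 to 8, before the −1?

G_0=28  [base 5] 5^2 + 3  →[5↦6]→  6^2 + 3 = 39  −1 ⇒ G_1=38
G_1=38  [base 6] 6^2 + 2  →[6↦7]→  7^2 + 2 = 51  −1 ⇒ G_2=50

65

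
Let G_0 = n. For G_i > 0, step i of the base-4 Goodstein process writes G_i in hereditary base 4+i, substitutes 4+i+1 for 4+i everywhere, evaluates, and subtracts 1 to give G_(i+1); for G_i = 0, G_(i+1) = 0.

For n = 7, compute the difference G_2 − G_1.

0

G_0 = 7. HB_4(7) = 4 + 3. Bump = 8. G_1 = 7.
G_1 = 7. HB_5(7) = 5 + 2. Bump = 8. G_2 = 7.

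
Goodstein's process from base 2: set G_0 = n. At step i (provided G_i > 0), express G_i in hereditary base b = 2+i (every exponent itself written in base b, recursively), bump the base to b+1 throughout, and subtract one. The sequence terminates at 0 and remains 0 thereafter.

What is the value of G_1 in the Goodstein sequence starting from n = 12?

G_0 = 12. HB_2(12) = 2^(2 + 1) + 2^2. Bump = 108. G_1 = 107.
G_1 = 107. HB_3(107) = 3^(3 + 1) + 2·3^2 + 2·3 + 2. Bump = 1066. G_2 = 1065.

107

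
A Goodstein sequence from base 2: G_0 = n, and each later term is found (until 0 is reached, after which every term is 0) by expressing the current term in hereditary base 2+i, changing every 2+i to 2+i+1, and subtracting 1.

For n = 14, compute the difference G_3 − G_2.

14 —HB2→ 2^(2 + 1) + 2^2 + 2 —bump→ 3^(3 + 1) + 3^3 + 3 = 111 —(−1)→ 110
110 —HB3→ 3^(3 + 1) + 3^3 + 2 —bump→ 4^(4 + 1) + 4^4 + 2 = 1282 —(−1)→ 1281
1281 —HB4→ 4^(4 + 1) + 4^4 + 1 —bump→ 5^(5 + 1) + 5^5 + 1 = 18751 —(−1)→ 18750

17469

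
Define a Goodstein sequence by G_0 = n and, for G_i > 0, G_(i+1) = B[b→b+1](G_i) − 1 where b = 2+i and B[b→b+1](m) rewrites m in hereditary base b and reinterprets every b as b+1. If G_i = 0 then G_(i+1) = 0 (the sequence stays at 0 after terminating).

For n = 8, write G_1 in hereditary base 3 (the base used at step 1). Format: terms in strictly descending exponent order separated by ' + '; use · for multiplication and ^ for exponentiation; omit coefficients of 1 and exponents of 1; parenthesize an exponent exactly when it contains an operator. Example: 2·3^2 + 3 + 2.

2·3^3 + 2·3^2 + 2·3 + 2

step 0: 8 = 2^(2 + 1); sub 3 for 2: 3^(3 + 1); = 81; G_1 = 81−1 = 80
step 1: 80 = 2·3^3 + 2·3^2 + 2·3 + 2; sub 4 for 3: 2·4^4 + 2·4^2 + 2·4 + 2; = 554; G_2 = 554−1 = 553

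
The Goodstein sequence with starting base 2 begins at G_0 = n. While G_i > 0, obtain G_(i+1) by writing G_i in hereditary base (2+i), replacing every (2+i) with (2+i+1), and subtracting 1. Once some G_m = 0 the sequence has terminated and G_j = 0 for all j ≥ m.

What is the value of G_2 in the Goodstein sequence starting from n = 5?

255

step 0: 5 = 2^2 + 1; sub 3 for 2: 3^3 + 1; = 28; G_1 = 28−1 = 27
step 1: 27 = 3^3; sub 4 for 3: 4^4; = 256; G_2 = 256−1 = 255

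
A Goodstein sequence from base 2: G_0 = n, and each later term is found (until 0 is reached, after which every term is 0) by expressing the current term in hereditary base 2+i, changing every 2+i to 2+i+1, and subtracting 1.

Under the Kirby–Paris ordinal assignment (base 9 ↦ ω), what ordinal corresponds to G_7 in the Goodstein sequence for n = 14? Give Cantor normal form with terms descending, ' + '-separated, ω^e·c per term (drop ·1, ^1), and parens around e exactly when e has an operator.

ω^(ω + 1) + ω^5·5 + ω^4·5 + ω^3·5 + ω^2·5 + ω·5 + 2

G_0 = 14. HB_2(14) = 2^(2 + 1) + 2^2 + 2. Bump = 111. G_1 = 110.
G_1 = 110. HB_3(110) = 3^(3 + 1) + 3^3 + 2. Bump = 1282. G_2 = 1281.
G_2 = 1281. HB_4(1281) = 4^(4 + 1) + 4^4 + 1. Bump = 18751. G_3 = 18750.
G_3 = 18750. HB_5(18750) = 5^(5 + 1) + 5^5. Bump = 326592. G_4 = 326591.
G_4 = 326591. HB_6(326591) = 6^(6 + 1) + 5·6^5 + 5·6^4 + 5·6^3 + 5·6^2 + 5·6 + 5. Bump = 5862841. G_5 = 5862840.
G_5 = 5862840. HB_7(5862840) = 7^(7 + 1) + 5·7^5 + 5·7^4 + 5·7^3 + 5·7^2 + 5·7 + 4. Bump = 134404972. G_6 = 134404971.
G_6 = 134404971. HB_8(134404971) = 8^(8 + 1) + 5·8^5 + 5·8^4 + 5·8^3 + 5·8^2 + 5·8 + 3. Bump = 3487116549. G_7 = 3487116548.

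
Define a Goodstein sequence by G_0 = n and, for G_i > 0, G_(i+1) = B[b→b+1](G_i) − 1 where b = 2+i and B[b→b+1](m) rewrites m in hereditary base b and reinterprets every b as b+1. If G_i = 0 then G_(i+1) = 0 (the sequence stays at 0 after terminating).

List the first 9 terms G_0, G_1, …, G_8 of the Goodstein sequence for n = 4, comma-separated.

[0] 4 ≡ 2^2 (base 2). Lift 3: 27. −1: 26.
[1] 26 ≡ 2·3^2 + 2·3 + 2 (base 3). Lift 4: 42. −1: 41.
[2] 41 ≡ 2·4^2 + 2·4 + 1 (base 4). Lift 5: 61. −1: 60.
[3] 60 ≡ 2·5^2 + 2·5 (base 5). Lift 6: 84. −1: 83.
[4] 83 ≡ 2·6^2 + 6 + 5 (base 6). Lift 7: 110. −1: 109.
[5] 109 ≡ 2·7^2 + 7 + 4 (base 7). Lift 8: 140. −1: 139.
[6] 139 ≡ 2·8^2 + 8 + 3 (base 8). Lift 9: 174. −1: 173.
[7] 173 ≡ 2·9^2 + 9 + 2 (base 9). Lift 10: 212. −1: 211.

4, 26, 41, 60, 83, 109, 139, 173, 211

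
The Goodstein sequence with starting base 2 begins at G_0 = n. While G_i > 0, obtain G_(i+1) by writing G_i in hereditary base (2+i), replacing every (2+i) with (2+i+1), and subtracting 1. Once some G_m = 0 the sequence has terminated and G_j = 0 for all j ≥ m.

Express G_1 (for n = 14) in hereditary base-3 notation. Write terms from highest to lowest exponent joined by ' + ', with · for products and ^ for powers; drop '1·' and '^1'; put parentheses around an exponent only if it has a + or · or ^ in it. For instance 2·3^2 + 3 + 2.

G_0 = 14. HB_2(14) = 2^(2 + 1) + 2^2 + 2. Bump = 111. G_1 = 110.
G_1 = 110. HB_3(110) = 3^(3 + 1) + 3^3 + 2. Bump = 1282. G_2 = 1281.

3^(3 + 1) + 3^3 + 2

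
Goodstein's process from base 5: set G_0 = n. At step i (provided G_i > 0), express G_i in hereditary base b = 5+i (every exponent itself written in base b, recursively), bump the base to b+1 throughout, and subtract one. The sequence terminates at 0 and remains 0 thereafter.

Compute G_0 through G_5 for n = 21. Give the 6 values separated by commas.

21, 24, 27, 29, 31, 33

G_0 = 21. HB_5(21) = 4·5 + 1. Bump = 25. G_1 = 24.
G_1 = 24. HB_6(24) = 4·6. Bump = 28. G_2 = 27.
G_2 = 27. HB_7(27) = 3·7 + 6. Bump = 30. G_3 = 29.
G_3 = 29. HB_8(29) = 3·8 + 5. Bump = 32. G_4 = 31.
G_4 = 31. HB_9(31) = 3·9 + 4. Bump = 34. G_5 = 33.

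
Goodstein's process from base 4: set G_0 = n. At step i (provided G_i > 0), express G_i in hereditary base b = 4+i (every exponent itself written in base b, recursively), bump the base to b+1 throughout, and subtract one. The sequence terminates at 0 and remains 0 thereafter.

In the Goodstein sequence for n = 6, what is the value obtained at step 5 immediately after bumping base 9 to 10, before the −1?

4

step 0: 6 = 4 + 2; sub 5 for 4: 5 + 2; = 7; G_1 = 7−1 = 6
step 1: 6 = 5 + 1; sub 6 for 5: 6 + 1; = 7; G_2 = 7−1 = 6
step 2: 6 = 6; sub 7 for 6: 7; = 7; G_3 = 7−1 = 6
step 3: 6 = 6; sub 8 for 7: 6; = 6; G_4 = 6−1 = 5
step 4: 5 = 5; sub 9 for 8: 5; = 5; G_5 = 5−1 = 4
step 5: 4 = 4; sub 10 for 9: 4; = 4; G_6 = 4−1 = 3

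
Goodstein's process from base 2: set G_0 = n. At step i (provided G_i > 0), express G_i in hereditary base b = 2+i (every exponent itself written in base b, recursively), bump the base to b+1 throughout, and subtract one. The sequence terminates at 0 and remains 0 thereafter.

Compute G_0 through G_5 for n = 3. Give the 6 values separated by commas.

3, 3, 3, 2, 1, 0

(0) 3|_2 = 2 + 1 ↦ 3 + 1|_3 = 4 ⇒ 3
(1) 3|_3 = 3 ↦ 4|_4 = 4 ⇒ 3
(2) 3|_4 = 3 ↦ 3|_5 = 3 ⇒ 2
(3) 2|_5 = 2 ↦ 2|_6 = 2 ⇒ 1
(4) 1|_6 = 1 ↦ 1|_7 = 1 ⇒ 0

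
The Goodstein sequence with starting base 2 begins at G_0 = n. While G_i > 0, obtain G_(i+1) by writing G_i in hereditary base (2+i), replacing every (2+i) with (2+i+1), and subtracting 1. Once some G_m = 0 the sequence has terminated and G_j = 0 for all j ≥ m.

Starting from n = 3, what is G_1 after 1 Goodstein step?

3

base 2: 3 = 2 + 1; at 3: 3 + 1 = 4; next = 3
base 3: 3 = 3; at 4: 4 = 4; next = 3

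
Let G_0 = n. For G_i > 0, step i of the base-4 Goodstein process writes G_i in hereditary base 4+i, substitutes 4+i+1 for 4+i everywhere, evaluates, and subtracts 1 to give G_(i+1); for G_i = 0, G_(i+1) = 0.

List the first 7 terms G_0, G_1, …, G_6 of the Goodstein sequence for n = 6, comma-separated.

6, 6, 6, 6, 5, 4, 3

G_0 = 6. HB_4(6) = 4 + 2. Bump = 7. G_1 = 6.
G_1 = 6. HB_5(6) = 5 + 1. Bump = 7. G_2 = 6.
G_2 = 6. HB_6(6) = 6. Bump = 7. G_3 = 6.
G_3 = 6. HB_7(6) = 6. Bump = 6. G_4 = 5.
G_4 = 5. HB_8(5) = 5. Bump = 5. G_5 = 4.
G_5 = 4. HB_9(4) = 4. Bump = 4. G_6 = 3.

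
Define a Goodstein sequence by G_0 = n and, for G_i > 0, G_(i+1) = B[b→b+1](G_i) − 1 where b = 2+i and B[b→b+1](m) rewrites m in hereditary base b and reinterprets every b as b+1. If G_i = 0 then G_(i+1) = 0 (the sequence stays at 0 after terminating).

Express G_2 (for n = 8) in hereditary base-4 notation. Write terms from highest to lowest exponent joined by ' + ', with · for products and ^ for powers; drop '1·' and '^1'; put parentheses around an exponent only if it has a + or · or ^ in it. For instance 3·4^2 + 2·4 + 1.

2·4^4 + 2·4^2 + 2·4 + 1

step 0: 8 = 2^(2 + 1); sub 3 for 2: 3^(3 + 1); = 81; G_1 = 81−1 = 80
step 1: 80 = 2·3^3 + 2·3^2 + 2·3 + 2; sub 4 for 3: 2·4^4 + 2·4^2 + 2·4 + 2; = 554; G_2 = 554−1 = 553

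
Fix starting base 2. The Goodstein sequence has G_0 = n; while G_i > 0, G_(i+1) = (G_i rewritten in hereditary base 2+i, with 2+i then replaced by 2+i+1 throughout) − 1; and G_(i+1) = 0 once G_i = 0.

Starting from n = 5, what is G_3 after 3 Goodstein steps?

i=0: 5 = 2^2 + 1 (b=2); 2→3: 3^3 + 1 = 28; 28−1 = 27
i=1: 27 = 3^3 (b=3); 3→4: 4^4 = 256; 256−1 = 255
i=2: 255 = 3·4^3 + 3·4^2 + 3·4 + 3 (b=4); 4→5: 3·5^3 + 3·5^2 + 3·5 + 3 = 468; 468−1 = 467
i=3: 467 = 3·5^3 + 3·5^2 + 3·5 + 2 (b=5); 5→6: 3·6^3 + 3·6^2 + 3·6 + 2 = 776; 776−1 = 775

467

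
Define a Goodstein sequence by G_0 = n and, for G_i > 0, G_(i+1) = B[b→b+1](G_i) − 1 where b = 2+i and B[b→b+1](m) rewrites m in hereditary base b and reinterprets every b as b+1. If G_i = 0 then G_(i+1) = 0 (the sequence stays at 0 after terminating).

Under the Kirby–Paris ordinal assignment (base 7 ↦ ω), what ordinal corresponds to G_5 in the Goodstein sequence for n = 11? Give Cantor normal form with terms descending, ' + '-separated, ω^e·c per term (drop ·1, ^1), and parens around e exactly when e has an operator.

step 0: 11 = 2^(2 + 1) + 2 + 1; sub 3 for 2: 3^(3 + 1) + 3 + 1; = 85; G_1 = 85−1 = 84
step 1: 84 = 3^(3 + 1) + 3; sub 4 for 3: 4^(4 + 1) + 4; = 1028; G_2 = 1028−1 = 1027
step 2: 1027 = 4^(4 + 1) + 3; sub 5 for 4: 5^(5 + 1) + 3; = 15628; G_3 = 15628−1 = 15627
step 3: 15627 = 5^(5 + 1) + 2; sub 6 for 5: 6^(6 + 1) + 2; = 279938; G_4 = 279938−1 = 279937
step 4: 279937 = 6^(6 + 1) + 1; sub 7 for 6: 7^(7 + 1) + 1; = 5764802; G_5 = 5764802−1 = 5764801
step 5: 5764801 = 7^(7 + 1); sub 8 for 7: 8^(8 + 1); = 134217728; G_6 = 134217728−1 = 134217727

ω^(ω + 1)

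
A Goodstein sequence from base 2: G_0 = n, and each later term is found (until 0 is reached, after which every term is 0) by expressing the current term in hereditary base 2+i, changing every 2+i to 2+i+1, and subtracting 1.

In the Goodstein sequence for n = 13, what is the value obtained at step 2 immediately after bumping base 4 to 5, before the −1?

i=0: 13 = 2^(2 + 1) + 2^2 + 1 (b=2); 2→3: 3^(3 + 1) + 3^3 + 1 = 109; 109−1 = 108
i=1: 108 = 3^(3 + 1) + 3^3 (b=3); 3→4: 4^(4 + 1) + 4^4 = 1280; 1280−1 = 1279
i=2: 1279 = 4^(4 + 1) + 3·4^3 + 3·4^2 + 3·4 + 3 (b=4); 4→5: 5^(5 + 1) + 3·5^3 + 3·5^2 + 3·5 + 3 = 16093; 16093−1 = 16092

16093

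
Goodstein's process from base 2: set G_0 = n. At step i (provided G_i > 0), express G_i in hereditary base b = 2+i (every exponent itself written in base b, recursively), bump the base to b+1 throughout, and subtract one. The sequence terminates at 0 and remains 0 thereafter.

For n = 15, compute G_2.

base 2: 15 = 2^(2 + 1) + 2^2 + 2 + 1; at 3: 3^(3 + 1) + 3^3 + 3 + 1 = 112; next = 111
base 3: 111 = 3^(3 + 1) + 3^3 + 3; at 4: 4^(4 + 1) + 4^4 + 4 = 1284; next = 1283
base 4: 1283 = 4^(4 + 1) + 4^4 + 3; at 5: 5^(5 + 1) + 5^5 + 3 = 18753; next = 18752

1283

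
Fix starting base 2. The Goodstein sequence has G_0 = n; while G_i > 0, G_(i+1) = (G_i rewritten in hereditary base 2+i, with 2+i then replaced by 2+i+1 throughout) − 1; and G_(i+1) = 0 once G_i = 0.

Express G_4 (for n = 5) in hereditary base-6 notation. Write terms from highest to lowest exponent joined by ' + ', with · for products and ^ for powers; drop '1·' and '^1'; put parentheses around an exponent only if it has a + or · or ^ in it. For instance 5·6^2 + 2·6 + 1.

3·6^3 + 3·6^2 + 3·6 + 1

i=0: 5 = 2^2 + 1 (b=2); 2→3: 3^3 + 1 = 28; 28−1 = 27
i=1: 27 = 3^3 (b=3); 3→4: 4^4 = 256; 256−1 = 255
i=2: 255 = 3·4^3 + 3·4^2 + 3·4 + 3 (b=4); 4→5: 3·5^3 + 3·5^2 + 3·5 + 3 = 468; 468−1 = 467
i=3: 467 = 3·5^3 + 3·5^2 + 3·5 + 2 (b=5); 5→6: 3·6^3 + 3·6^2 + 3·6 + 2 = 776; 776−1 = 775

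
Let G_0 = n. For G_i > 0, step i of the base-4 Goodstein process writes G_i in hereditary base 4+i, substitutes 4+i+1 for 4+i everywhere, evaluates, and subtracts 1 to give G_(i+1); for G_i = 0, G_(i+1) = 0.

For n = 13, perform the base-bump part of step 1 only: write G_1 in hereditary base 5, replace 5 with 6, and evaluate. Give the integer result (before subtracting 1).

18

(0) 13|_4 = 3·4 + 1 ↦ 3·5 + 1|_5 = 16 ⇒ 15
(1) 15|_5 = 3·5 ↦ 3·6|_6 = 18 ⇒ 17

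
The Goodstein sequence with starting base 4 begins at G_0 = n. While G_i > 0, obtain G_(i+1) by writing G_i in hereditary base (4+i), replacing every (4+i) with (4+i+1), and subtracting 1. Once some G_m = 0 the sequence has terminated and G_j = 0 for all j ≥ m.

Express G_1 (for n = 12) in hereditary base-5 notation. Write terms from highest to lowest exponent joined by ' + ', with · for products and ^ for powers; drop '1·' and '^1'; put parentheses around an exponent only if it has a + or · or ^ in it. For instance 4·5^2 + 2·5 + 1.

step 0: 12 = 3·4; sub 5 for 4: 3·5; = 15; G_1 = 15−1 = 14
step 1: 14 = 2·5 + 4; sub 6 for 5: 2·6 + 4; = 16; G_2 = 16−1 = 15

2·5 + 4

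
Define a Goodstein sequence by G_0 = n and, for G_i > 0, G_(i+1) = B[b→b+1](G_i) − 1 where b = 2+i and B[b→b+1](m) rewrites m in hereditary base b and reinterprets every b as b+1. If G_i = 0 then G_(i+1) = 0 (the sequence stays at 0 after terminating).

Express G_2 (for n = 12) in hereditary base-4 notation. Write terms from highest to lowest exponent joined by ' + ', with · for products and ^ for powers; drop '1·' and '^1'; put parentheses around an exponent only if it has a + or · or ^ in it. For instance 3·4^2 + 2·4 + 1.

4^(4 + 1) + 2·4^2 + 2·4 + 1

12 —HB2→ 2^(2 + 1) + 2^2 —bump→ 3^(3 + 1) + 3^3 = 108 —(−1)→ 107
107 —HB3→ 3^(3 + 1) + 2·3^2 + 2·3 + 2 —bump→ 4^(4 + 1) + 2·4^2 + 2·4 + 2 = 1066 —(−1)→ 1065
1065 —HB4→ 4^(4 + 1) + 2·4^2 + 2·4 + 1 —bump→ 5^(5 + 1) + 2·5^2 + 2·5 + 1 = 15686 —(−1)→ 15685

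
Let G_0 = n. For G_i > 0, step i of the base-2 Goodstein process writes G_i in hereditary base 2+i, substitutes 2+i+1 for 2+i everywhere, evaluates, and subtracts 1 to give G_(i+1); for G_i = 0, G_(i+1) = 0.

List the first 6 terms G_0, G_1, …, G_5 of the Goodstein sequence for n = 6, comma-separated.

[0] 6 ≡ 2^2 + 2 (base 2). Lift 3: 30. −1: 29.
[1] 29 ≡ 3^3 + 2 (base 3). Lift 4: 258. −1: 257.
[2] 257 ≡ 4^4 + 1 (base 4). Lift 5: 3126. −1: 3125.
[3] 3125 ≡ 5^5 (base 5). Lift 6: 46656. −1: 46655.
[4] 46655 ≡ 5·6^5 + 5·6^4 + 5·6^3 + 5·6^2 + 5·6 + 5 (base 6). Lift 7: 98040. −1: 98039.

6, 29, 257, 3125, 46655, 98039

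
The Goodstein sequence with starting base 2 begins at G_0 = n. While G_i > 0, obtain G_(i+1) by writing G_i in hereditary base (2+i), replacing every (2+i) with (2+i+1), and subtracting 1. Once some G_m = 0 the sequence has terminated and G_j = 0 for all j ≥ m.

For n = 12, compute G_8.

(0) 12|_2 = 2^(2 + 1) + 2^2 ↦ 3^(3 + 1) + 3^3|_3 = 108 ⇒ 107
(1) 107|_3 = 3^(3 + 1) + 2·3^2 + 2·3 + 2 ↦ 4^(4 + 1) + 2·4^2 + 2·4 + 2|_4 = 1066 ⇒ 1065
(2) 1065|_4 = 4^(4 + 1) + 2·4^2 + 2·4 + 1 ↦ 5^(5 + 1) + 2·5^2 + 2·5 + 1|_5 = 15686 ⇒ 15685
(3) 15685|_5 = 5^(5 + 1) + 2·5^2 + 2·5 ↦ 6^(6 + 1) + 2·6^2 + 2·6|_6 = 280020 ⇒ 280019
(4) 280019|_6 = 6^(6 + 1) + 2·6^2 + 6 + 5 ↦ 7^(7 + 1) + 2·7^2 + 7 + 5|_7 = 5764911 ⇒ 5764910
(5) 5764910|_7 = 7^(7 + 1) + 2·7^2 + 7 + 4 ↦ 8^(8 + 1) + 2·8^2 + 8 + 4|_8 = 134217868 ⇒ 134217867
(6) 134217867|_8 = 8^(8 + 1) + 2·8^2 + 8 + 3 ↦ 9^(9 + 1) + 2·9^2 + 9 + 3|_9 = 3486784575 ⇒ 3486784574
(7) 3486784574|_9 = 9^(9 + 1) + 2·9^2 + 9 + 2 ↦ 10^(10 + 1) + 2·10^2 + 10 + 2|_10 = 100000000212 ⇒ 100000000211

100000000211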